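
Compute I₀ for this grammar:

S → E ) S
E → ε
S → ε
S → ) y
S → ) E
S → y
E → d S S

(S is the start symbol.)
{ [E → . d S S], [E → .], [S → . ) E], [S → . ) y], [S → . E ) S], [S → . y], [S → .], [S' → . S] }

First, augment the grammar with S' → S
I₀ = CLOSURE({ [S' → . S] }):
  [S' → . S] has the dot before S: add [S → . E ) S], [S → .], [S → . ) y], [S → . ) E], [S → . y]
  [S → . E ) S] has the dot before E: add [E → .], [E → . d S S]
No further items can be added.

I₀ = { [E → . d S S], [E → .], [S → . ) E], [S → . ) y], [S → . E ) S], [S → . y], [S → .], [S' → . S] }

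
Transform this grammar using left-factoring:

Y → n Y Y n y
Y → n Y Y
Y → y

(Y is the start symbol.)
Y → n Y Y Y'
Y' → n y
Y' → ε
Y → y

Left-factoring transforms A → αβ₁ | αβ₂ into A → αA' and A' → β₁ | β₂
(α is the longest common prefix among the alternatives). Repeat until
no nonterminal has two alternatives with a common prefix.

Round 1: Y has alternatives sharing prefix 'n Y Y'. Introduce Y': Y → n Y Y Y'
  Add: Y' → n y
  Add: Y' → ε

No remaining common prefixes — done.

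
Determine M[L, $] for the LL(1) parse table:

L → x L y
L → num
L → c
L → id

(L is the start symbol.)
Empty (error entry)

To find M[L, $], we find productions for L where $ is in the predict set (PREDICT(N → α) = (FIRST(α) \ {ε}) ∪ (FOLLOW(N) if α ⇒* ε)).

L → x L y: PREDICT = { 'x' }
L → num: PREDICT = { 'num' }
L → c: PREDICT = { 'c' }
L → id: PREDICT = { 'id' }

M[L, $] is empty (no production applies)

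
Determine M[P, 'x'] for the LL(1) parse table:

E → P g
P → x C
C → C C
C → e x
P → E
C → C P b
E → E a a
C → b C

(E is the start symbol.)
To find M[P, 'x'], we find productions for P where 'x' is in the predict set (PREDICT(N → α) = (FIRST(α) \ {ε}) ∪ (FOLLOW(N) if α ⇒* ε)).

Relevant sets:
  FIRST(E) = { 'x' }

P → x C: PREDICT = { 'x' }
  'x' is in predict set, so this production goes in M[P, 'x']
P → E: PREDICT = { 'x' }
  'x' is in predict set, so this production goes in M[P, 'x']

M[P, 'x'] = P → x C, P → E  (a multiply-defined cell — the grammar is not LL(1))

Answer: P → x C, P → E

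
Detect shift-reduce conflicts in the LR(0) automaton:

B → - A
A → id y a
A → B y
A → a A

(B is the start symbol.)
No shift-reduce conflicts

Augment with B' → B and build the canonical LR(0) collection (I0 = CLOSURE({[B' → . B]}), then GOTO on every symbol after a dot until no new states appear). It has 11 states:
  I0: { [B → . - A], [B' → . B] }  — shift
  I1: { [A → . B y], [A → . a A], [A → . id y a], [B → - . A], [B → . - A] }  — shift
  I2: { [B' → B .] }  — accept
  I3: { [B → - A .] }  — reduce
  I4: { [A → B . y] }  — shift
  I5: { [A → . B y], [A → . a A], [A → . id y a], [A → a . A], [B → . - A] }  — shift
  I6: { [A → id . y a] }  — shift
  I7: { [A → id y . a] }  — shift
  I8: { [A → id y a .] }  — reduce
  I9: { [A → a A .] }  — reduce
  I10: { [A → B y .] }  — reduce

No state contains both a complete item and a shift item.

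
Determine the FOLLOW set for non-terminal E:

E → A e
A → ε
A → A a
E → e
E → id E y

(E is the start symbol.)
{ $, 'y' }

E is the start symbol, so $ ∈ FOLLOW(E).
In E → id E y: E is followed by y, add FIRST(y) \ {ε} = { 'y' }

Taking the union: FOLLOW(E) = { $, 'y' }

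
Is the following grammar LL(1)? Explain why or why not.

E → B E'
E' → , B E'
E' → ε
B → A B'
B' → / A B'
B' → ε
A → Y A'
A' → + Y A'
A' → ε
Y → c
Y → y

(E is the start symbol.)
A grammar is LL(1) if for each non-terminal N with multiple productions, the predict sets of those productions are pairwise disjoint, where PREDICT(N → α) = (FIRST(α) \ {ε}) ∪ (FOLLOW(N) if α ⇒* ε).

Relevant sets:
  FOLLOW(E') = { $ }
  FOLLOW(B') = { $, ',' }
  FOLLOW(A') = { $, ',', '/' }

For E':
  PREDICT(E' → ',' B E') = { ',' }
  PREDICT(E' → ε) = { $ }
For B':
  PREDICT(B' → '/' A B') = { '/' }
  PREDICT(B' → ε) = { $, ',' }
For A':
  PREDICT(A' → '+' Y A') = { '+' }
  PREDICT(A' → ε) = { $, ',', '/' }
For Y:
  PREDICT(Y → c) = { 'c' }
  PREDICT(Y → y) = { 'y' }
E, B, A have a single production, so nothing to check there.

All predict sets are disjoint. The grammar IS LL(1).

Answer: Yes, the grammar is LL(1).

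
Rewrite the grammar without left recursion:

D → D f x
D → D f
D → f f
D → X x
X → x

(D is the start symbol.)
D is directly left-recursive. The standard transformation for
  A → A α₁ | ... | A α_m | β₁ | ... | β_n
is
  A  → β₁ A' | ... | β_n A'
  A' → α₁ A' | ... | α_m A' | ε

D → f f becomes D → f f D'
D → X x becomes D → X x D'
D → D f x becomes D' → f x D'
D → D f becomes D' → f D'
Add D' → ε

Productions for other non-terminals are unchanged:
  X → x

Resulting grammar:
D → f f D'
D → X x D'
D' → f x D'
D' → f D'
D' → ε
X → x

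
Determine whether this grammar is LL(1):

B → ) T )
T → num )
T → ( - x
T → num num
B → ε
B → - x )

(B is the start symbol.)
Relevant sets:
  FOLLOW(B) = { $ }

For B:
  PREDICT(B → ')' T ')') = { ')' }
  PREDICT(B → ε) = { $ }
  PREDICT(B → '-' x ')') = { '-' }
For T:
  PREDICT(T → num ')') = { 'num' }
  PREDICT(T → '(' '-' x) = { '(' }
  PREDICT(T → num num) = { 'num' }

Conflict found: Predict set conflict for T: { 'num' }
The grammar is NOT LL(1).

Answer: No. Predict set conflict for T: { 'num' }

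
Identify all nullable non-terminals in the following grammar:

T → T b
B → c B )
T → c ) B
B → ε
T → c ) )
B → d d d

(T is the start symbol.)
{ 'B' }

A non-terminal is nullable if it can derive ε (the empty string): either it has an ε-production, or it has a production whose right-hand side consists entirely of nullable non-terminals.

ε-productions: B → ε
So B is immediately nullable.
No further non-terminal can be added: every production for the remaining non-terminals contains a terminal or a non-nullable non-terminal.
Nullable = { 'B' }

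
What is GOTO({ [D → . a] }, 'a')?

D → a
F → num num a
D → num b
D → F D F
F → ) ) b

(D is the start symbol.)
{ [D → a .] }

GOTO(I, 'a') = CLOSURE({ [A → αX.β] : [A → α.Xβ] ∈ I, X = 'a' })

Items with dot before 'a', with the dot advanced:
  [D → . a] → [D → a .]
Closure adds nothing (no advanced item has the dot before a non-terminal).

GOTO = { [D → a .] }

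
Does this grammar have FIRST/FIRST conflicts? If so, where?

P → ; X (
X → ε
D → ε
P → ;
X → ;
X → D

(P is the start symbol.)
A FIRST/FIRST conflict occurs when two productions N → α and N → β for the same non-terminal have FIRST(α) ∩ FIRST(β) ≠ ∅ (with ε ∈ FIRST of a nullable right-hand side, so two nullable alternatives also conflict).

FIRST sets of the non-terminals at (or reachable through a nullable prefix from) the front of some alternative:
  FIRST(D) = { ε }

Productions for P:
  P → ; X (: FIRST = { ';' }
  P → ;: FIRST = { ';' }
Productions for X:
  X → ε: FIRST = { ε }
  X → ;: FIRST = { ';' }
  X → D: FIRST = { ε }
D has only one production, so no FIRST/FIRST conflict is possible there.

Conflict for P: P → ; X ( and P → ;
  Overlap: { ';' }
Conflict for X: X → ε and X → D
  Overlap: { ε }

Answer: Yes. P → ';' X '(' / P → ';' on { ';' }; X → ε / X → D on { ε }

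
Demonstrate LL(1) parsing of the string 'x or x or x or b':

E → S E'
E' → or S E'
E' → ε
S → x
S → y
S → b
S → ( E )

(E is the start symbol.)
Stack is shown with the top on the left.

Stack      Input               Action
-------------------------------------
E $        x or x or x or b $  output E → S E'
S E' $     x or x or x or b $  output S → x
x E' $     x or x or x or b $  match 'x'
E' $       or x or x or b $    output E' → or S E'
or S E' $  or x or x or b $    match 'or'
S E' $     x or x or b $       output S → x
x E' $     x or x or b $       match 'x'
E' $       or x or b $         output E' → or S E'
or S E' $  or x or b $         match 'or'
S E' $     x or b $            output S → x
x E' $     x or b $            match 'x'
E' $       or b $              output E' → or S E'
or S E' $  or b $              match 'or'
S E' $     b $                 output S → b
b E' $     b $                 match 'b'
E' $       $                   output E' → ε
$          $                   accept

The string is accepted.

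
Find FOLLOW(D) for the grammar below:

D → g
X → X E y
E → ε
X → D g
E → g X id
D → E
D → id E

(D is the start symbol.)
{ $, 'g' }

To compute FOLLOW(D), find every occurrence of D on a right-hand side N → α D β: add FIRST(β) \ {ε}, and if β is empty or nullable also add FOLLOW(N). Iterate to a fixed point.

D is the start symbol, so $ ∈ FOLLOW(D).
In X → D g: D is followed by g, add FIRST(g) \ {ε} = { 'g' }

Taking the union: FOLLOW(D) = { $, 'g' }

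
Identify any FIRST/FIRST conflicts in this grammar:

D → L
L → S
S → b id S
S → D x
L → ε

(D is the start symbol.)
FIRST sets of the non-terminals at (or reachable through a nullable prefix from) the front of some alternative:
  FIRST(S) = { 'b', 'x' }
  FIRST(D) = { 'b', 'x', ε }

Productions for L:
  L → S: FIRST = { 'b', 'x' }
  L → ε: FIRST = { ε }
Productions for S:
  S → b id S: FIRST = { 'b' }
  S → D x: FIRST = { 'b', 'x' }
D has only one production, so no FIRST/FIRST conflict is possible there.

Conflict for S: S → b id S and S → D x
  Overlap: { 'b' }

Answer: Yes. S → b id S / S → D x on { 'b' }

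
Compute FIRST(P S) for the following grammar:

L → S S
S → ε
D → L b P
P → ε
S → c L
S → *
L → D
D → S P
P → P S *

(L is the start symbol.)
{ '*', 'c', ε }

FIRST sets of the non-terminals involved (from the grammar, by fixed-point iteration):
  FIRST(P) = { '*', 'c', ε }
  FIRST(S) = { '*', 'c', ε }

To compute FIRST(P S), process the symbols left to right:
Symbol P is a non-terminal. Add FIRST(P) \ {ε} = { '*', 'c' }
P is nullable (ε ∈ FIRST(P)), continue to the next symbol.
Symbol S is a non-terminal. Add FIRST(S) \ {ε} = { '*', 'c' }
S is nullable (ε ∈ FIRST(S)), continue to the next symbol.
All symbols are nullable, so ε is in the result.
FIRST(P S) = { '*', 'c', ε }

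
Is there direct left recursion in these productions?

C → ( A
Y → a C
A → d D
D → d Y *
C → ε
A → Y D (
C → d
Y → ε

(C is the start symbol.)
No direct left recursion

Direct left recursion occurs when N → N α for some non-terminal N (the right-hand side begins with the left-hand side itself).

C → ( A: starts with '('
Y → a C: starts with a
A → d D: starts with d
D → d Y *: starts with d
C → ε: starts with ε
A → Y D (: starts with Y
C → d: starts with d
Y → ε: starts with ε

No direct left recursion found.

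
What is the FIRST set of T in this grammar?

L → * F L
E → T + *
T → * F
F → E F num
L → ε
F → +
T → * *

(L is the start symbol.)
To compute FIRST(T), examine every production with T on the left-hand side, reading each right-hand side left to right until a non-nullable symbol is reached.

From T → * F:
  - '*' is a terminal: add '*' and stop
From T → * *:
  - '*' is a terminal: add '*' and stop

Collecting: FIRST(T) = { '*' }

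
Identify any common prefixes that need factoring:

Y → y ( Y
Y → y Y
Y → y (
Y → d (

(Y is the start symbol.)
Left-factoring is needed when two productions for the same non-terminal
share a common prefix on the right-hand side.

Productions for Y:
  Y → y ( Y
  Y → y Y
  Y → y (
  Y → d (

Found common prefix 'y' in productions for Y

Answer: Yes, Y has productions with common prefix 'y'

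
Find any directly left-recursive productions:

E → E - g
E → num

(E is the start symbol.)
Yes, E is left-recursive

Direct left recursion occurs when N → N α for some non-terminal N (the right-hand side begins with the left-hand side itself).

E → E - g: LEFT RECURSIVE (starts with E)
E → num: starts with num

The grammar has direct left recursion on: E.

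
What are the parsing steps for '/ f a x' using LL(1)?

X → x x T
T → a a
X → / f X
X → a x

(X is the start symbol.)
LL(1) parsing maintains a stack (initially the start symbol over $) and the input. At each step: if the stack top is a terminal, match it against the current input token; if it is a non-terminal N, replace it with the RHS of M[N, lookahead] (the unique production whose predict set contains the lookahead).

Stack is shown with the top on the left.

Stack    Input      Action
--------------------------
X $      / f a x $  output X → / f X
/ f X $  / f a x $  match '/'
f X $    f a x $    match 'f'
X $      a x $      output X → a x
a x $    a x $      match 'a'
x $      x $        match 'x'
$        $          accept

The string is accepted.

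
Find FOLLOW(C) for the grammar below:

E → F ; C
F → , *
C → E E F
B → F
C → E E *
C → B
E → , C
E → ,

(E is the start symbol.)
{ $, '*', ',' }

In E → F ; C: C is at the end, add FOLLOW(E)
In E → , C: C is at the end, add FOLLOW(E)

The FOLLOW sets referred to above (computed the same way, to a fixed point):
  FOLLOW(E) = { $, '*', ',' }

Taking the union: FOLLOW(C) = { $, '*', ',' }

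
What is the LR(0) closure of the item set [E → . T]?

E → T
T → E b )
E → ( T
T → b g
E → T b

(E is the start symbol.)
{ [E → . ( T], [E → . T b], [E → . T], [T → . E b )], [T → . b g] }

To compute CLOSURE, for each item [A → α.Bβ] where B is a non-terminal, add [B → .γ] for all productions B → γ; repeat for the newly added items until nothing changes.

Start with: [E → . T]
  [E → . T] has the dot before T: add [T → . E b )], [T → . b g]
  [T → . E b )] has the dot before E: add [E → . ( T], [E → . T b]
No further items can be added.

CLOSURE = { [E → . ( T], [E → . T b], [E → . T], [T → . E b )], [T → . b g] }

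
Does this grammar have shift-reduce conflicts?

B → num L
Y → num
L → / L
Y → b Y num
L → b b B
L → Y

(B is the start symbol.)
Yes — I12: [Y → num .] vs [L → . / L]

A shift-reduce conflict occurs when an LR(0) state has both:
  - a complete (reduce) item [A → α .] (dot at the end), and
  - a shift item [B → β . c γ] (dot before a terminal).

Augment with B' → B and build the canonical LR(0) collection (I0 = CLOSURE({[B' → . B]}), then GOTO on every symbol after a dot until no new states appear). It has 15 states:
  I0: { [B → . num L], [B' → . B] }  — shift
  I1: { [B' → B .] }  — accept
  I2: { [B → num . L], [L → . / L], [L → . Y], [L → . b b B], [Y → . b Y num], [Y → . num] }  — shift
  I3: { [L → . / L], [L → . Y], [L → . b b B], [L → / . L], [Y → . b Y num], [Y → . num] }  — shift
  I4: { [B → num L .] }  — reduce
  I5: { [L → Y .] }  — reduce
  I6: { [L → b . b B], [Y → . b Y num], [Y → . num], [Y → b . Y num] }  — shift
  I7: { [Y → num .] }  — reduce
  I8: { [Y → b Y . num] }  — shift
  I9: { [B → . num L], [L → b b . B], [Y → . b Y num], [Y → . num], [Y → b . Y num] }  — shift
  I10: { [L → b b B .] }  — reduce
  I11: { [Y → . b Y num], [Y → . num], [Y → b . Y num] }  — shift
  I12: { [B → num . L], [L → . / L], [L → . Y], [L → . b b B], [Y → . b Y num], [Y → . num], [Y → num .] }  — shift, reduce
  I13: { [Y → b Y num .] }  — reduce
  I14: { [L → / L .] }  — reduce

I12 contains reduce item [Y → num .] and shift items [L → . / L], [L → . b b B], [Y → . b Y num], [Y → . num] — shift-reduce conflict.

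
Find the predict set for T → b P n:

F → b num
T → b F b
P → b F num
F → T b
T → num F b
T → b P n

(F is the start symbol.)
PREDICT(T → b P n) = (FIRST(RHS) \ {ε}) ∪ (FOLLOW(T) if ε ∈ FIRST(RHS), i.e. RHS ⇒* ε)
FIRST(b P n) = { 'b' }
ε ∉ FIRST(b P n), so FOLLOW(T) is not added.
PREDICT(T → b P n) = { 'b' }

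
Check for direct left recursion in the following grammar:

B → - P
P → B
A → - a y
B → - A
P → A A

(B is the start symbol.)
Direct left recursion occurs when N → N α for some non-terminal N (the right-hand side begins with the left-hand side itself).

B → - P: starts with '-'
P → B: starts with B
A → - a y: starts with '-'
B → - A: starts with '-'
P → A A: starts with A

No direct left recursion found.

Answer: No direct left recursion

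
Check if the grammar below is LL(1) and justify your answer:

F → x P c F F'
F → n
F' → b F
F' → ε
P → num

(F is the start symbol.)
A grammar is LL(1) if for each non-terminal N with multiple productions, the predict sets of those productions are pairwise disjoint, where PREDICT(N → α) = (FIRST(α) \ {ε}) ∪ (FOLLOW(N) if α ⇒* ε).

Relevant sets:
  FOLLOW(F') = { $, 'b' }

For F:
  PREDICT(F → x P c F F') = { 'x' }
  PREDICT(F → n) = { 'n' }
For F':
  PREDICT(F' → b F) = { 'b' }
  PREDICT(F' → ε) = { $, 'b' }
P has a single production, so nothing to check there.

Conflict found: Predict set conflict for F': { 'b' }
The grammar is NOT LL(1).

Answer: No. Predict set conflict for F': { 'b' }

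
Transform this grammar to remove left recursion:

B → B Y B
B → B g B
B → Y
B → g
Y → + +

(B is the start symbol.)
B is directly left-recursive. The standard transformation for
  A → A α₁ | ... | A α_m | β₁ | ... | β_n
is
  A  → β₁ A' | ... | β_n A'
  A' → α₁ A' | ... | α_m A' | ε

B → Y becomes B → Y B'
B → g becomes B → g B'
B → B Y B becomes B' → Y B B'
B → B g B becomes B' → g B B'
Add B' → ε

Productions for other non-terminals are unchanged:
  Y → + +

Resulting grammar:
B → Y B'
B → g B'
B' → Y B B'
B' → g B B'
B' → ε
Y → + +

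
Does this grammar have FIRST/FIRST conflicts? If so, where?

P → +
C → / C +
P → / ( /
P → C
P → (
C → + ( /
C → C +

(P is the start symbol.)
Yes. P → '+' / P → C on { '+' }; P → '/' '(' '/' / P → C on { '/' }; C → '/' C '+' / C → C '+' on { '/' }; C → '+' '(' '/' / C → C '+' on { '+' }

A FIRST/FIRST conflict occurs when two productions N → α and N → β for the same non-terminal have FIRST(α) ∩ FIRST(β) ≠ ∅ (with ε ∈ FIRST of a nullable right-hand side, so two nullable alternatives also conflict).

FIRST sets of the non-terminals at (or reachable through a nullable prefix from) the front of some alternative:
  FIRST(C) = { '+', '/' }

Productions for P:
  P → +: FIRST = { '+' }
  P → / ( /: FIRST = { '/' }
  P → C: FIRST = { '+', '/' }
  P → (: FIRST = { '(' }
Productions for C:
  C → / C +: FIRST = { '/' }
  C → + ( /: FIRST = { '+' }
  C → C +: FIRST = { '+', '/' }

Conflict for P: P → + and P → C
  Overlap: { '+' }
Conflict for P: P → / ( / and P → C
  Overlap: { '/' }
Conflict for C: C → / C + and C → C +
  Overlap: { '/' }
Conflict for C: C → + ( / and C → C +
  Overlap: { '+' }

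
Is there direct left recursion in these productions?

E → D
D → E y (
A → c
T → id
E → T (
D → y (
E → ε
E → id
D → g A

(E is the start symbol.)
No direct left recursion

Direct left recursion occurs when N → N α for some non-terminal N (the right-hand side begins with the left-hand side itself).

E → D: starts with D
D → E y (: starts with E
A → c: starts with c
T → id: starts with id
E → T (: starts with T
D → y (: starts with y
E → ε: starts with ε
E → id: starts with id
D → g A: starts with g

No direct left recursion found.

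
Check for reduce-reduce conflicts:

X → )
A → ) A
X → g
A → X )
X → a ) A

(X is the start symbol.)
A reduce-reduce conflict occurs when an LR(0) state has two complete items [A → α .] and [B → β .] — both call for a reduction, and with no lookahead the parser cannot choose between them.

Augment with X' → X and build the canonical LR(0) collection (I0 = CLOSURE({[X' → . X]}), then GOTO on every symbol after a dot until no new states appear). It has 11 states:
  I0: { [X → . )], [X → . a ) A], [X → . g], [X' → . X] }  — shift
  I1: { [X → ) .] }  — reduce
  I2: { [X' → X .] }  — accept
  I3: { [X → a . ) A] }  — shift
  I4: { [X → g .] }  — reduce
  I5: { [A → . ) A], [A → . X )], [X → . )], [X → . a ) A], [X → . g], [X → a ) . A] }  — shift
  I6: { [A → ) . A], [A → . ) A], [A → . X )], [X → ) .], [X → . )], [X → . a ) A], [X → . g] }  — shift, reduce
  I7: { [X → a ) A .] }  — reduce
  I8: { [A → X . )] }  — shift
  I9: { [A → X ) .] }  — reduce
  I10: { [A → ) A .] }  — reduce

No state contains more than one complete item.

Answer: No reduce-reduce conflicts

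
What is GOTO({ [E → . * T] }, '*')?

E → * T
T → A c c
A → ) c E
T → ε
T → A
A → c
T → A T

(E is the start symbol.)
{ [A → . ) c E], [A → . c], [E → * . T], [T → . A T], [T → . A c c], [T → . A], [T → .] }

GOTO(I, '*') = CLOSURE({ [A → αX.β] : [A → α.Xβ] ∈ I, X = '*' })

Items with dot before '*', with the dot advanced:
  [E → . * T] → [E → * . T]
Closure of the advanced items:
  [E → * . T] has the dot before T: add [T → . A c c], [T → .], [T → . A], [T → . A T]
  [T → . A c c] has the dot before A: add [A → . ) c E], [A → . c]

GOTO = { [A → . ) c E], [A → . c], [E → * . T], [T → . A T], [T → . A c c], [T → . A], [T → .] }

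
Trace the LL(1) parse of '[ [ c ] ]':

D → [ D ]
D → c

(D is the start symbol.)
Stack is shown with the top on the left.

Stack      Input        Action
------------------------------
D $        [ [ c ] ] $  output D → [ D ]
[ D ] $    [ [ c ] ] $  match '['
D ] $      [ c ] ] $    output D → [ D ]
[ D ] ] $  [ c ] ] $    match '['
D ] ] $    c ] ] $      output D → c
c ] ] $    c ] ] $      match 'c'
] ] $      ] ] $        match ']'
] $        ] $          match ']'
$          $            accept

The string is accepted.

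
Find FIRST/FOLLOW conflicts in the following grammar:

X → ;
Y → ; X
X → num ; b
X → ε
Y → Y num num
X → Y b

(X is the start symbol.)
Yes. X → num ';' b with FOLLOW(X) on { 'num' }

Nullable non-terminals: X.
FIRST sets used below: FIRST(Y) = { ';' }

X: nullable alternative(s) X → ε; FOLLOW(X) = { $, 'b', 'num' }
  X → ;: FIRST \ {ε} = { ';' } — disjoint from FOLLOW(X)
  X → num ; b: FIRST \ {ε} = { 'num' } — overlaps FOLLOW(X) on { 'num' }: CONFLICT
  X → ε: FIRST \ {ε} = { } — this is the only nullable alternative, skip
  X → Y b: FIRST \ {ε} = { ';' } — disjoint from FOLLOW(X)

Y has no nullable alternative, so no FIRST/FOLLOW check is needed there.

So the grammar has 1 FIRST/FOLLOW conflict (marked CONFLICT above).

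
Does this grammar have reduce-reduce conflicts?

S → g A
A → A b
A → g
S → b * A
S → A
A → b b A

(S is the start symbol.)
No reduce-reduce conflicts

Augment with S' → S and build the canonical LR(0) collection (I0 = CLOSURE({[S' → . S]}), then GOTO on every symbol after a dot until no new states appear). It has 13 states:
  I0: { [A → . A b], [A → . b b A], [A → . g], [S → . A], [S → . b * A], [S → . g A], [S' → . S] }  — shift
  I1: { [A → A . b], [S → A .] }  — shift, reduce
  I2: { [S' → S .] }  — accept
  I3: { [A → b . b A], [S → b . * A] }  — shift
  I4: { [A → . A b], [A → . b b A], [A → . g], [A → g .], [S → g . A] }  — shift, reduce
  I5: { [A → A . b], [S → g A .] }  — shift, reduce
  I6: { [A → b . b A] }  — shift
  I7: { [A → g .] }  — reduce
  I8: { [A → . A b], [A → . b b A], [A → . g], [A → b b . A] }  — shift
  I9: { [A → A . b], [A → b b A .] }  — shift, reduce
  I10: { [A → A b .] }  — reduce
  I11: { [A → . A b], [A → . b b A], [A → . g], [S → b * . A] }  — shift
  I12: { [A → A . b], [S → b * A .] }  — shift, reduce

No state contains more than one complete item.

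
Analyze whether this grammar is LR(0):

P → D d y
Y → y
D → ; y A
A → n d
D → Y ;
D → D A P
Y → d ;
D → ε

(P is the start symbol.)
No. Shift-reduce conflict between [D → .] and [D → . ; y A]

Augment with P' → P and build the canonical LR(0) collection (I0 = CLOSURE({[P' → . P]}), then GOTO on every symbol after a dot until no new states appear). It has 17 states:
  I0: { [D → . ; y A], [D → . D A P], [D → . Y ;], [D → .], [P → . D d y], [P' → . P], [Y → . d ;], [Y → . y] }  — shift, reduce
  I1: { [D → ; . y A] }  — shift
  I2: { [A → . n d], [D → D . A P], [P → D . d y] }  — shift
  I3: { [P' → P .] }  — accept
  I4: { [D → Y . ;] }  — shift
  I5: { [Y → d . ;] }  — shift
  I6: { [Y → y .] }  — reduce
  I7: { [Y → d ; .] }  — reduce
  I8: { [D → Y ; .] }  — reduce
  I9: { [D → . ; y A], [D → . D A P], [D → . Y ;], [D → .], [D → D A . P], [P → . D d y], [Y → . d ;], [Y → . y] }  — shift, reduce
  I10: { [P → D d . y] }  — shift
  I11: { [A → n . d] }  — shift
  I12: { [A → n d .] }  — reduce
  I13: { [P → D d y .] }  — reduce
  I14: { [D → D A P .] }  — reduce
  I15: { [A → . n d], [D → ; y . A] }  — shift
  I16: { [D → ; y A .] }  — reduce

Conflict in state I0:
  Shift-reduce conflict between [D → .] and [D → . ; y A]
So the grammar is NOT LR(0).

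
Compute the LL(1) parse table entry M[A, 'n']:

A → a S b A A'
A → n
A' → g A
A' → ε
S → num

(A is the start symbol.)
To find M[A, 'n'], we find productions for A where 'n' is in the predict set (PREDICT(N → α) = (FIRST(α) \ {ε}) ∪ (FOLLOW(N) if α ⇒* ε)).

A → a S b A A': PREDICT = { 'a' }
A → n: PREDICT = { 'n' }
  'n' is in predict set, so this production goes in M[A, 'n']

M[A, 'n'] = A → n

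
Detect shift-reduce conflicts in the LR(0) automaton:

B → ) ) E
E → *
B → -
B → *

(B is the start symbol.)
No shift-reduce conflicts

Augment with B' → B and build the canonical LR(0) collection (I0 = CLOSURE({[B' → . B]}), then GOTO on every symbol after a dot until no new states appear). It has 8 states:
  I0: { [B → . ) ) E], [B → . *], [B → . -], [B' → . B] }  — shift
  I1: { [B → ) . ) E] }  — shift
  I2: { [B → * .] }  — reduce
  I3: { [B → - .] }  — reduce
  I4: { [B' → B .] }  — accept
  I5: { [B → ) ) . E], [E → . *] }  — shift
  I6: { [E → * .] }  — reduce
  I7: { [B → ) ) E .] }  — reduce

No state contains both a complete item and a shift item.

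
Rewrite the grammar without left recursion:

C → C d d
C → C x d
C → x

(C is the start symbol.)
C is directly left-recursive. The standard transformation for
  A → A α₁ | ... | A α_m | β₁ | ... | β_n
is
  A  → β₁ A' | ... | β_n A'
  A' → α₁ A' | ... | α_m A' | ε

C → x becomes C → x C'
C → C d d becomes C' → d d C'
C → C x d becomes C' → x d C'
Add C' → ε

Resulting grammar:
C → x C'
C' → d d C'
C' → x d C'
C' → ε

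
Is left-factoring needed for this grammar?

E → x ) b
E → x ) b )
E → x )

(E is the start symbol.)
Left-factoring is needed when two productions for the same non-terminal
share a common prefix on the right-hand side.

Productions for E:
  E → x ) b
  E → x ) b )
  E → x )

Found common prefix 'x )' in productions for E

Answer: Yes, E has productions with common prefix 'x )'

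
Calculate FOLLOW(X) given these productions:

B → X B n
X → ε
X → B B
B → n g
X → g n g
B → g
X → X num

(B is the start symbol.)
{ 'g', 'n', 'num' }

To compute FOLLOW(X), find every occurrence of X on a right-hand side N → α X β: add FIRST(β) \ {ε}, and if β is empty or nullable also add FOLLOW(N). Iterate to a fixed point.

In B → X B n: X is followed by B n, add FIRST(B n) \ {ε} = { 'g', 'n', 'num' }
In X → X num: X is followed by num, add FIRST(num) \ {ε} = { 'num' }

Taking the union: FOLLOW(X) = { 'g', 'n', 'num' }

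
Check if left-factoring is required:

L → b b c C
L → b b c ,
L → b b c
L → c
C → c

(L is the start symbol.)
Yes, L has productions with common prefix 'b b c'

Left-factoring is needed when two productions for the same non-terminal
share a common prefix on the right-hand side.

Productions for L:
  L → b b c C
  L → b b c ,
  L → b b c
  L → c

Found common prefix 'b b c' in productions for L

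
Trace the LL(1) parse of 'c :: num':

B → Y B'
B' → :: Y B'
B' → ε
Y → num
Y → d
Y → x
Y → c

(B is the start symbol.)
LL(1) parsing maintains a stack (initially the start symbol over $) and the input. At each step: if the stack top is a terminal, match it against the current input token; if it is a non-terminal N, replace it with the RHS of M[N, lookahead] (the unique production whose predict set contains the lookahead).

Stack is shown with the top on the left.

Stack      Input       Action
-----------------------------
B $        c :: num $  output B → Y B'
Y B' $     c :: num $  output Y → c
c B' $     c :: num $  match 'c'
B' $       :: num $    output B' → :: Y B'
:: Y B' $  :: num $    match '::'
Y B' $     num $       output Y → num
num B' $   num $       match 'num'
B' $       $           output B' → ε
$          $           accept

The string is accepted.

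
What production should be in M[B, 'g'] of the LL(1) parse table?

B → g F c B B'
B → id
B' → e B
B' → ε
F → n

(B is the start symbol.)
To find M[B, 'g'], we find productions for B where 'g' is in the predict set (PREDICT(N → α) = (FIRST(α) \ {ε}) ∪ (FOLLOW(N) if α ⇒* ε)).

B → g F c B B': PREDICT = { 'g' }
  'g' is in predict set, so this production goes in M[B, 'g']
B → id: PREDICT = { 'id' }

M[B, 'g'] = B → g F c B B'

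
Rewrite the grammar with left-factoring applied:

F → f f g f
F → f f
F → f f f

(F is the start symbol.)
Left-factoring transforms A → αβ₁ | αβ₂ into A → αA' and A' → β₁ | β₂
(α is the longest common prefix among the alternatives). Repeat until
no nonterminal has two alternatives with a common prefix.

Round 1: F has alternatives sharing prefix 'f f'. Introduce F': F → f f F'
  Add: F' → g f
  Add: F' → ε
  Add: F' → f

No remaining common prefixes — done.

Resulting grammar:
F → f f F'
F' → g f
F' → ε
F' → f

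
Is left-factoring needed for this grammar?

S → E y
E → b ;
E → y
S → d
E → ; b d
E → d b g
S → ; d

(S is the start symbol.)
Left-factoring is needed when two productions for the same non-terminal
share a common prefix on the right-hand side.

Productions for S:
  S → E y
  S → d
  S → ; d
Productions for E:
  E → b ;
  E → y
  E → ; b d
  E → d b g

No common prefixes found.

Answer: No, left-factoring is not needed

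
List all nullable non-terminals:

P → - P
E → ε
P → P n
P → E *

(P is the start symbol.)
ε-productions: E → ε
So E is immediately nullable.
No further non-terminal can be added: every production for the remaining non-terminals contains a terminal or a non-nullable non-terminal.
Nullable = { 'E' }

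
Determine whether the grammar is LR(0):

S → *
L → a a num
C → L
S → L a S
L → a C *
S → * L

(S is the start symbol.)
No. Shift-reduce conflict between [S → * .] and [L → . a C *]

A grammar is LR(0) if no state in the canonical LR(0) collection has:
  - both a shift item (dot before a terminal) and a complete item (shift-reduce conflict), or
  - two or more complete items (reduce-reduce conflict; the accept item [S' → S .] counts as a complete item here).

Augment with S' → S and build the canonical LR(0) collection (I0 = CLOSURE({[S' → . S]}), then GOTO on every symbol after a dot until no new states appear). It has 13 states:
  I0: { [L → . a C *], [L → . a a num], [S → . * L], [S → . *], [S → . L a S], [S' → . S] }  — shift
  I1: { [L → . a C *], [L → . a a num], [S → * . L], [S → * .] }  — shift, reduce
  I2: { [S → L . a S] }  — shift
  I3: { [S' → S .] }  — accept
  I4: { [C → . L], [L → . a C *], [L → . a a num], [L → a . C *], [L → a . a num] }  — shift
  I5: { [L → a C . *] }  — shift
  I6: { [C → L .] }  — reduce
  I7: { [C → . L], [L → . a C *], [L → . a a num], [L → a . C *], [L → a . a num], [L → a a . num] }  — shift
  I8: { [L → a a num .] }  — reduce
  I9: { [L → a C * .] }  — reduce
  I10: { [L → . a C *], [L → . a a num], [S → . * L], [S → . *], [S → . L a S], [S → L a . S] }  — shift
  I11: { [S → L a S .] }  — reduce
  I12: { [S → * L .] }  — reduce

Conflict in state I1:
  Shift-reduce conflict between [S → * .] and [L → . a C *]
So the grammar is NOT LR(0).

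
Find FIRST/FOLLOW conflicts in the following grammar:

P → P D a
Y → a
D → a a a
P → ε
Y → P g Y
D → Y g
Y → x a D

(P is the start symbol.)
Yes. P → P D a with FOLLOW(P) on { 'a', 'g', 'x' }

Nullable non-terminals: P.
FIRST sets used below: FIRST(P) = { 'a', 'g', 'x', ε }, FIRST(D) = { 'a', 'g', 'x' }

P: nullable alternative(s) P → ε; FOLLOW(P) = { $, 'a', 'g', 'x' }
  P → P D a: FIRST \ {ε} = { 'a', 'g', 'x' } — overlaps FOLLOW(P) on { 'a', 'g', 'x' }: CONFLICT
  P → ε: FIRST \ {ε} = { } — this is the only nullable alternative, skip

D, Y have no nullable alternative, so no FIRST/FOLLOW check is needed there.

So the grammar has 1 FIRST/FOLLOW conflict (marked CONFLICT above).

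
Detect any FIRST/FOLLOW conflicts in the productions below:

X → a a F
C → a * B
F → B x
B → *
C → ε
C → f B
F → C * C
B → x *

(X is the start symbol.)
No FIRST/FOLLOW conflicts.

Nullable non-terminals: C.

C: nullable alternative(s) C → ε; FOLLOW(C) = { $, '*' }
  C → a * B: FIRST \ {ε} = { 'a' } — disjoint from FOLLOW(C)
  C → ε: FIRST \ {ε} = { } — this is the only nullable alternative, skip
  C → f B: FIRST \ {ε} = { 'f' } — disjoint from FOLLOW(C)

B, F, X have no nullable alternative, so no FIRST/FOLLOW check is needed there.

No FIRST/FOLLOW conflicts found.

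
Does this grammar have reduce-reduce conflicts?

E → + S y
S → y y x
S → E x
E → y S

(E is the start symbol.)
No reduce-reduce conflicts

A reduce-reduce conflict occurs when an LR(0) state has two complete items [A → α .] and [B → β .] — both call for a reduction, and with no lookahead the parser cannot choose between them.

Augment with E' → E and build the canonical LR(0) collection (I0 = CLOSURE({[E' → . E]}), then GOTO on every symbol after a dot until no new states appear). It has 12 states:
  I0: { [E → . + S y], [E → . y S], [E' → . E] }  — shift
  I1: { [E → + . S y], [E → . + S y], [E → . y S], [S → . E x], [S → . y y x] }  — shift
  I2: { [E' → E .] }  — accept
  I3: { [E → . + S y], [E → . y S], [E → y . S], [S → . E x], [S → . y y x] }  — shift
  I4: { [S → E . x] }  — shift
  I5: { [E → y S .] }  — reduce
  I6: { [E → . + S y], [E → . y S], [E → y . S], [S → . E x], [S → . y y x], [S → y . y x] }  — shift
  I7: { [E → . + S y], [E → . y S], [E → y . S], [S → . E x], [S → . y y x], [S → y . y x], [S → y y . x] }  — shift
  I8: { [S → y y x .] }  — reduce
  I9: { [S → E x .] }  — reduce
  I10: { [E → + S . y] }  — shift
  I11: { [E → + S y .] }  — reduce

No state contains more than one complete item.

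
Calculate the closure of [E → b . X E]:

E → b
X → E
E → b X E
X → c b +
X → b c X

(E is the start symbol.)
Start with: [E → b . X E]
  [E → b . X E] has the dot before X: add [X → . E], [X → . c b +], [X → . b c X]
  [X → . E] has the dot before E: add [E → . b], [E → . b X E]
No further items can be added.

CLOSURE = { [E → . b X E], [E → . b], [E → b . X E], [X → . E], [X → . b c X], [X → . c b +] }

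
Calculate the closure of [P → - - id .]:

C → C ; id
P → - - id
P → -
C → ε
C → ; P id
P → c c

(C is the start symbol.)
{ [P → - - id .] }

Start with: [P → - - id .]
The dot is at the end, so nothing is added.

CLOSURE = { [P → - - id .] }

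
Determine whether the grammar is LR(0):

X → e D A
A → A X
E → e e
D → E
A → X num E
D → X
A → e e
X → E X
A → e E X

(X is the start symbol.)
A grammar is LR(0) if no state in the canonical LR(0) collection has:
  - both a shift item (dot before a terminal) and a complete item (shift-reduce conflict), or
  - two or more complete items (reduce-reduce conflict; the accept item [X' → X .] counts as a complete item here).

Augment with X' → X and build the canonical LR(0) collection (I0 = CLOSURE({[X' → . X]}), then GOTO on every symbol after a dot until no new states appear). It has 20 states:
  I0: { [E → . e e], [X → . E X], [X → . e D A], [X' → . X] }  — shift
  I1: { [E → . e e], [X → . E X], [X → . e D A], [X → E . X] }  — shift
  I2: { [X' → X .] }  — accept
  I3: { [D → . E], [D → . X], [E → . e e], [E → e . e], [X → . E X], [X → . e D A], [X → e . D A] }  — shift
  I4: { [A → . A X], [A → . X num E], [A → . e E X], [A → . e e], [E → . e e], [X → . E X], [X → . e D A], [X → e D . A] }  — shift
  I5: { [D → E .], [E → . e e], [X → . E X], [X → . e D A], [X → E . X] }  — shift, reduce
  I6: { [D → X .] }  — reduce
  I7: { [D → . E], [D → . X], [E → . e e], [E → e . e], [E → e e .], [X → . E X], [X → . e D A], [X → e . D A] }  — shift, reduce
  I8: { [X → E X .] }  — reduce
  I9: { [A → A . X], [E → . e e], [X → . E X], [X → . e D A], [X → e D A .] }  — shift, reduce
  I10: { [A → X . num E] }  — shift
  I11: { [A → e . E X], [A → e . e], [D → . E], [D → . X], [E → . e e], [E → e . e], [X → . E X], [X → . e D A], [X → e . D A] }  — shift
  I12: { [A → e E . X], [D → E .], [E → . e e], [X → . E X], [X → . e D A], [X → E . X] }  — shift, reduce
  I13: { [A → e e .], [D → . E], [D → . X], [E → . e e], [E → e . e], [E → e e .], [X → . E X], [X → . e D A], [X → e . D A] }  — shift, 2 reduces
  I14: { [A → e E X .], [X → E X .] }  — 2 reduces
  I15: { [A → X num . E], [E → . e e] }  — shift
  I16: { [A → X num E .] }  — reduce
  I17: { [E → e . e] }  — shift
  I18: { [E → e e .] }  — reduce
  I19: { [A → A X .] }  — reduce

Conflict in state I5:
  Shift-reduce conflict between [D → E .] and [E → . e e]
So the grammar is NOT LR(0).

Answer: No. Shift-reduce conflict between [D → E .] and [E → . e e]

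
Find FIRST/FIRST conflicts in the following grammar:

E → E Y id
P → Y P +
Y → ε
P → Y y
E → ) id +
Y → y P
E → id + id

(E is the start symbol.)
A FIRST/FIRST conflict occurs when two productions N → α and N → β for the same non-terminal have FIRST(α) ∩ FIRST(β) ≠ ∅ (with ε ∈ FIRST of a nullable right-hand side, so two nullable alternatives also conflict).

FIRST sets of the non-terminals at (or reachable through a nullable prefix from) the front of some alternative:
  FIRST(E) = { ')', 'id' }
  FIRST(Y) = { 'y', ε }
  FIRST(P) = { 'y' }

Productions for E:
  E → E Y id: FIRST = { ')', 'id' }
  E → ) id +: FIRST = { ')' }
  E → id + id: FIRST = { 'id' }
Productions for P:
  P → Y P +: FIRST = { 'y' }
  P → Y y: FIRST = { 'y' }
Productions for Y:
  Y → ε: FIRST = { ε }
  Y → y P: FIRST = { 'y' }

Conflict for E: E → E Y id and E → ) id +
  Overlap: { ')' }
Conflict for E: E → E Y id and E → id + id
  Overlap: { 'id' }
Conflict for P: P → Y P + and P → Y y
  Overlap: { 'y' }

Answer: Yes. E → E Y id / E → ')' id '+' on { ')' }; E → E Y id / E → id '+' id on { 'id' }; P → Y P '+' / P → Y y on { 'y' }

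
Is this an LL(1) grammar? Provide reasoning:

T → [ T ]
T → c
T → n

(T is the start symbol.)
A grammar is LL(1) if for each non-terminal N with multiple productions, the predict sets of those productions are pairwise disjoint, where PREDICT(N → α) = (FIRST(α) \ {ε}) ∪ (FOLLOW(N) if α ⇒* ε).

For T:
  PREDICT(T → '[' T ']') = { '[' }
  PREDICT(T → c) = { 'c' }
  PREDICT(T → n) = { 'n' }

All predict sets are disjoint. The grammar IS LL(1).

Answer: Yes, the grammar is LL(1).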